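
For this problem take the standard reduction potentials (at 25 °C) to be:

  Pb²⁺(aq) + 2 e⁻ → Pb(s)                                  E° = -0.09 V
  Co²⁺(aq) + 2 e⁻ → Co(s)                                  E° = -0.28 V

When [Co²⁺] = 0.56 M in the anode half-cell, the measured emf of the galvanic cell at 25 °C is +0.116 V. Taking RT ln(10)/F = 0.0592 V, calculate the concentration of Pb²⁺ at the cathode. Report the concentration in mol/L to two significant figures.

0.0018 M

Pb²⁺/Pb is the cathode, Co²⁺/Co the anode: E°cell = +0.19 V, n = 2.
Overall reaction: Pb²⁺(aq) + Co(s) → Pb(s) + Co²⁺(aq); Q = [Co²⁺]^1/[Pb²⁺]^1.
From E = E° − (0.0592/n) log Q: log Q = (E° − E)·n/0.0592 = (+0.19 − (+0.116))·2/0.0592 = 2.5000.
So 1·log[Pb²⁺] = 1·log(0.56) − log Q = -0.2518 − (2.5000) = -2.7518; [Pb²⁺] = 10^(-2.7518) ≈ 0.0018 M.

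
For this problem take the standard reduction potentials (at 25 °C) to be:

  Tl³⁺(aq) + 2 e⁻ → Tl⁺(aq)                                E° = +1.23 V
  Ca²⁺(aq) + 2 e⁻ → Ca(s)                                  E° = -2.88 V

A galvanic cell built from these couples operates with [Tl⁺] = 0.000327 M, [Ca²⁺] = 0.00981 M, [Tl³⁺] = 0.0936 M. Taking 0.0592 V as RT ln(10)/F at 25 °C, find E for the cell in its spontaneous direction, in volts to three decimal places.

Tl³⁺/Tl⁺ is the cathode (higher E°), Ca²⁺/Ca the anode: E°cell = +1.23 − (-2.88) = +4.11 V, n = 2.
Overall: Tl³⁺(aq) + Ca(s) → Tl⁺(aq) + Ca²⁺(aq)
Q = [Tl⁺]·[Ca²⁺] / ([Tl³⁺]); log Q = -4.465.
E = E° − (0.0592/n) log Q = +4.11 − (0.0592/2)(-4.465) = +4.242 V.

+4.242 V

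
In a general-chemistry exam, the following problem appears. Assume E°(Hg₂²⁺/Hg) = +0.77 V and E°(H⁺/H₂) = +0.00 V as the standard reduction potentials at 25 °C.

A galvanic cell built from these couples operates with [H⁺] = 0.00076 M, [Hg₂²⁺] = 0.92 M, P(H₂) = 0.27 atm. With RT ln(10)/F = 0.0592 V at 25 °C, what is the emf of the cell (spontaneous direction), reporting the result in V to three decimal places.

Hg₂²⁺/Hg is the cathode (higher E°), H⁺/H₂ the anode: E°cell = +0.77 − (+0.00) = +0.77 V, n = 2.
Overall: Hg₂²⁺(aq) + H₂(g) → 2 Hg(l) + 2 H⁺(aq)
Q = [H⁺]^2 / ([Hg₂²⁺]·P(H₂)); log Q = -5.634.
E = E° − (0.0592/n) log Q = +0.77 − (0.0592/2)(-5.634) = +0.937 V.

+0.937 V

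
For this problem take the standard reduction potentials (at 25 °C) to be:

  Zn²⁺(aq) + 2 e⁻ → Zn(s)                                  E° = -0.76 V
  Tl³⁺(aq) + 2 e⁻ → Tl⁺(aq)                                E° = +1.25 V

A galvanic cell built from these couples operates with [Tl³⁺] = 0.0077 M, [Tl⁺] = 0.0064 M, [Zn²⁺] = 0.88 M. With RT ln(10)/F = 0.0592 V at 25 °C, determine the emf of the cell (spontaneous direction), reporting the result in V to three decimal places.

+2.014 V

Tl³⁺/Tl⁺ is the cathode (higher E°), Zn²⁺/Zn the anode: E°cell = +1.25 − (-0.76) = +2.01 V, n = 2.
Overall: Tl³⁺(aq) + Zn(s) → Tl⁺(aq) + Zn²⁺(aq)
Q = [Tl⁺]·[Zn²⁺] / ([Tl³⁺]); log Q = -0.136.
E = E° − (0.0592/n) log Q = +2.01 − (0.0592/2)(-0.136) = +2.014 V.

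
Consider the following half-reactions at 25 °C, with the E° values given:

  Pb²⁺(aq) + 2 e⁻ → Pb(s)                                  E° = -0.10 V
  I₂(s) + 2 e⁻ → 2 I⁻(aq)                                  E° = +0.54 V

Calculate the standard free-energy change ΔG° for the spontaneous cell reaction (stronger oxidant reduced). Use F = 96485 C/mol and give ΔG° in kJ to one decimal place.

I₂/I⁻ (E° = +0.54 V) is the cathode; Pb²⁺/Pb (E° = -0.10 V) is the anode, so E°cell = +0.64 V.
Balancing electrons gives n = 2 (lcm of 2 and 2).
ΔG° = −nFE° = −(2)(96485)(+0.64) = -123,501 J = -123.5 kJ.

-123.5 kJ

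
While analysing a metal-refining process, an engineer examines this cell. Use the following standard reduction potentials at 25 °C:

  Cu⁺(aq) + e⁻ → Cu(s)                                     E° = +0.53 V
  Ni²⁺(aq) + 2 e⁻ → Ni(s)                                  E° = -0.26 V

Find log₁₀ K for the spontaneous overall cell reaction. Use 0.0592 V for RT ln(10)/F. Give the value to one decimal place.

Cathode: Cu⁺/Cu; anode: Ni²⁺/Ni. E°cell = +0.79 V, n = 2.
log K = nE°cell / 0.0592 = (2)(+0.79) / 0.0592 = 26.7.

26.7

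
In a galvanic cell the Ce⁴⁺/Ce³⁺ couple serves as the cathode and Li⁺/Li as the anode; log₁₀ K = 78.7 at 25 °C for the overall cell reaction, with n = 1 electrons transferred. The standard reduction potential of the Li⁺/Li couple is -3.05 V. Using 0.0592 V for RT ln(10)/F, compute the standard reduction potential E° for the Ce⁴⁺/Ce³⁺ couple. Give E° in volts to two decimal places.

+1.61 V

E°cell = (0.0592/n)·log K = (0.0592/1)(78.7) = +4.659 V.
Since Ce⁴⁺/Ce³⁺ is the cathode and Li⁺/Li the anode, E°cell = E°(Ce⁴⁺/Ce³⁺) − E°(Li⁺/Li).
So E°(Ce⁴⁺/Ce³⁺) = E°cell + E°(Li⁺/Li) = +4.659 + (-3.05) = +1.61 V.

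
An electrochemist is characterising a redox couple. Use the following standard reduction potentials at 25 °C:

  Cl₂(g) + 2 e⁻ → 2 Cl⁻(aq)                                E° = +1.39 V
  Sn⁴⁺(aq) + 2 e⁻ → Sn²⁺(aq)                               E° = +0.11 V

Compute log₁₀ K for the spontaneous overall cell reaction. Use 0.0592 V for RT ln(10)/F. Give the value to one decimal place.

Cathode: Cl₂/Cl⁻; anode: Sn⁴⁺/Sn²⁺. E°cell = +1.28 V, n = 2.
log K = nE°cell / 0.0592 = (2)(+1.28) / 0.0592 = 43.2.

43.2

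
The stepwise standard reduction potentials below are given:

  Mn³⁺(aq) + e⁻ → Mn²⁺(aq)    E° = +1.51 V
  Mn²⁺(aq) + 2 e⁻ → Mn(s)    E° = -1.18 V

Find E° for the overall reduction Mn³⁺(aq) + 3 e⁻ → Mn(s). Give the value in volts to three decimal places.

Since ΔG° = −nFE° is additive over sequential reductions, n₃E°₃ = n₁E°₁ + n₂E°₂.
E°₃ = (1×+1.51 + 2×-1.18) / 3 = (-0.850) / 3 = -0.283 V.

-0.283 V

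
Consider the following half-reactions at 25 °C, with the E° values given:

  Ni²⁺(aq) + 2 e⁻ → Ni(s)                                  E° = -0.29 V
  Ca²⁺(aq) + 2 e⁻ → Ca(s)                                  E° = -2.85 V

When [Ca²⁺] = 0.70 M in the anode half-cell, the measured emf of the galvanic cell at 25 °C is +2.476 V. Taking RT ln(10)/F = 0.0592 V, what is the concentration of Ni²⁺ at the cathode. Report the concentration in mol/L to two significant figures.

0.0010 M

Ni²⁺/Ni is the cathode, Ca²⁺/Ca the anode: E°cell = +2.56 V, n = 2.
Overall reaction: Ni²⁺(aq) + Ca(s) → Ni(s) + Ca²⁺(aq); Q = [Ca²⁺]^1/[Ni²⁺]^1.
From E = E° − (0.0592/n) log Q: log Q = (E° − E)·n/0.0592 = (+2.56 − (+2.476))·2/0.0592 = 2.8378.
So 1·log[Ni²⁺] = 1·log(0.7) − log Q = -0.1549 − (2.8378) = -2.9927; [Ni²⁺] = 10^(-2.9927) ≈ 0.0010 M.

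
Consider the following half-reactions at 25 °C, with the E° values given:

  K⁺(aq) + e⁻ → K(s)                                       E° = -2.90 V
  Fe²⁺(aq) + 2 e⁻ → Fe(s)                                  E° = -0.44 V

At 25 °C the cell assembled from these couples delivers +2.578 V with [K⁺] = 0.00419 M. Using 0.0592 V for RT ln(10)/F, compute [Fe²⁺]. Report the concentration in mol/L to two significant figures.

0.17 M

Fe²⁺/Fe is the cathode, K⁺/K the anode: E°cell = +2.46 V, n = 2.
Overall reaction: Fe²⁺(aq) + 2 K(s) → Fe(s) + 2 K⁺(aq); Q = [K⁺]^2/[Fe²⁺]^1.
From E = E° − (0.0592/n) log Q: log Q = (E° − E)·n/0.0592 = (+2.46 − (+2.578))·2/0.0592 = -3.9865.
So 1·log[Fe²⁺] = 2·log(0.00419) − log Q = -4.7556 − (-3.9865) = -0.7691; [Fe²⁺] = 10^(-0.7691) ≈ 0.17 M.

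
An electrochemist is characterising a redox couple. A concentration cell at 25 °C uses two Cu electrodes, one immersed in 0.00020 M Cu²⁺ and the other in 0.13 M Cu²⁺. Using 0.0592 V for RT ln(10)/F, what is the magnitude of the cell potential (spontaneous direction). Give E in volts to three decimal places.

For a concentration cell E°cell = 0. The 0.13 M side is the cathode (reduction is favoured where [Cu²⁺] is higher).
With n = 2, E = −(0.0592/2) log([Cu²⁺]ₐₙ/[Cu²⁺]꜀ₐₜ) = −(0.0592/2) log(0.0002/0.13) = −(0.0592/2)(-2.813) = +0.083 V.

+0.083 V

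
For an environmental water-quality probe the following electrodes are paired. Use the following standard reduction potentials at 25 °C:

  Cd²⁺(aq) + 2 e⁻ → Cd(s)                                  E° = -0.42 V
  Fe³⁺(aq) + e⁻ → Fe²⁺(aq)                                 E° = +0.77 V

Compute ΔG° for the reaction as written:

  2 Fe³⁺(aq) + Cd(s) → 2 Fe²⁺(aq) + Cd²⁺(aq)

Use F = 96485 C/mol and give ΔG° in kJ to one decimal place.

As written, Fe³⁺/Fe²⁺ is reduced (cathode) and Cd²⁺/Cd is oxidised (anode), so E°cell = (+0.77) − (-0.42) = +1.19 V.
Balancing electrons gives n = 2.
ΔG° = −nFE° = −(2)(96485)(+1.19) = -229,634 J = -229.6 kJ.

-229.6 kJ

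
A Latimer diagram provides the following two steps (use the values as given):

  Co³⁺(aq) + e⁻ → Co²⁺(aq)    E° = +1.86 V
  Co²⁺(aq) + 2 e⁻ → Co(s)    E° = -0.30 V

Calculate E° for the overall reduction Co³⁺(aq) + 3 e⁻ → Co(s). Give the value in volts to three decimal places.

+0.420 V

Standard free energies of sequential steps add: ΔG°₃ = ΔG°₁ + ΔG°₂, so n₃E°₃ = n₁E°₁ + n₂E°₂.
E°₃ = (1×+1.86 + 2×-0.30) / 3 = (+1.260) / 3 = +0.420 V.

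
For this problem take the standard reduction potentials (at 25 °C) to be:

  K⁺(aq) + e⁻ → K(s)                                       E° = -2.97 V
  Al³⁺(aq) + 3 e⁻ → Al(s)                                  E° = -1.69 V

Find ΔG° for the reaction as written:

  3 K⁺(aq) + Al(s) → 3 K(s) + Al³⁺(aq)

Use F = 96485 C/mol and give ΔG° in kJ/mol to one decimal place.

+370.5 kJ/mol

As written, K⁺/K is reduced (cathode) and Al³⁺/Al is oxidised (anode), so E°cell = (-2.97) − (-1.69) = -1.28 V.
Balancing electrons gives n = 3.
ΔG° = −nFE° = −(3)(96485)(-1.28) = 370,502 J = +370.5 kJ/mol.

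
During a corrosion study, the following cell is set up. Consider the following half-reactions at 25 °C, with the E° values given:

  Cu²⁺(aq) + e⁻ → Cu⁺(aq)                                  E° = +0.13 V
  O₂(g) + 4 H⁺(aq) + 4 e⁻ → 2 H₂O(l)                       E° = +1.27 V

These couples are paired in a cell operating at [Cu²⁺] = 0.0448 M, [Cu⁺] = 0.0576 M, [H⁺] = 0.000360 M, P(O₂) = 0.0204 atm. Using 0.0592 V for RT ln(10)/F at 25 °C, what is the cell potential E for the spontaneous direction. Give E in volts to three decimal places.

+0.918 V

O₂/H₂O is the cathode (higher E°), Cu²⁺/Cu⁺ the anode: E°cell = +1.27 − (+0.13) = +1.14 V, n = 4.
Overall: O₂(g) + 4 H⁺(aq) + 4 Cu⁺(aq) → 2 H₂O(l) + 4 Cu²⁺(aq)
Q = [Cu²⁺]^4 / (P(O₂)·[H⁺]^4·[Cu⁺]^4); log Q = 15.029.
E = E° − (0.0592/n) log Q = +1.14 − (0.0592/4)(15.029) = +0.918 V.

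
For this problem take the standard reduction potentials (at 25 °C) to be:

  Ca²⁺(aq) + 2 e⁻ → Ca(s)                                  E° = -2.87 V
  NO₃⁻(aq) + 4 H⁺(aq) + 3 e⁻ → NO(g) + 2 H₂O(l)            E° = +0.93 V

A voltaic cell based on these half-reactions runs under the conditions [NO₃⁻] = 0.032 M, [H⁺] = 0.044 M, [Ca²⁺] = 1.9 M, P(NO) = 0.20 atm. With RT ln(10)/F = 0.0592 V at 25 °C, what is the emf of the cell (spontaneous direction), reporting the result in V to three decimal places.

+3.669 V

NO₃⁻/NO is the cathode (higher E°), Ca²⁺/Ca the anode: E°cell = +0.93 − (-2.87) = +3.80 V, n = 6.
Overall: 2 NO₃⁻(aq) + 8 H⁺(aq) + 3 Ca(s) → 2 NO(g) + 4 H₂O(l) + 3 Ca²⁺(aq)
Q = P(NO)^2·[Ca²⁺]^3 / ([NO₃⁻]^2·[H⁺]^8); log Q = 13.280.
E = E° − (0.0592/n) log Q = +3.80 − (0.0592/6)(13.280) = +3.669 V.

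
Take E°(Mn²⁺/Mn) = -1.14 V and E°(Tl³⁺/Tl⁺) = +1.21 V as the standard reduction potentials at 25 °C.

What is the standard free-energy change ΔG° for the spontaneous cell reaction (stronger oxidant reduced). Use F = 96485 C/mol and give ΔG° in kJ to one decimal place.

-453.5 kJ

Tl³⁺/Tl⁺ (E° = +1.21 V) is the cathode; Mn²⁺/Mn (E° = -1.14 V) is the anode, so E°cell = +2.35 V.
Balancing electrons gives n = 2 (lcm of 2 and 2).
ΔG° = −nFE° = −(2)(96485)(+2.35) = -453,480 J = -453.5 kJ.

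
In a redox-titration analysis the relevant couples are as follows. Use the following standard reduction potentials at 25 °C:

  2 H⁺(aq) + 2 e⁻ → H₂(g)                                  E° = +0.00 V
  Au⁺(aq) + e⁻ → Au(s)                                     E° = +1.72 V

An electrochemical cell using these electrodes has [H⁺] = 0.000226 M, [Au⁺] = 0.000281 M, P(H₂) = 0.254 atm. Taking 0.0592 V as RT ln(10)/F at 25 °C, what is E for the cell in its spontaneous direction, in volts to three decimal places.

+1.708 V

Au⁺/Au is the cathode (higher E°), H⁺/H₂ the anode: E°cell = +1.72 − (+0.00) = +1.72 V, n = 2.
Overall: 2 Au⁺(aq) + H₂(g) → 2 Au(s) + 2 H⁺(aq)
Q = [H⁺]^2 / ([Au⁺]^2·P(H₂)); log Q = 0.406.
E = E° − (0.0592/n) log Q = +1.72 − (0.0592/2)(0.406) = +1.708 V.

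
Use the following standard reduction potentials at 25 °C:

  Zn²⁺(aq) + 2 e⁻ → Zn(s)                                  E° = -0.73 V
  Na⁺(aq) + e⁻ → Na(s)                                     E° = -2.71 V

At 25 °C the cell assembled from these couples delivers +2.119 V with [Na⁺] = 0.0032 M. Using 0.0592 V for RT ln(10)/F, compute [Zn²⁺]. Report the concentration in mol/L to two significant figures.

0.51 M

Zn²⁺/Zn is the cathode, Na⁺/Na the anode: E°cell = +1.98 V, n = 2.
Overall reaction: Zn²⁺(aq) + 2 Na(s) → Zn(s) + 2 Na⁺(aq); Q = [Na⁺]^2/[Zn²⁺]^1.
From E = E° − (0.0592/n) log Q: log Q = (E° − E)·n/0.0592 = (+1.98 − (+2.119))·2/0.0592 = -4.6959.
So 1·log[Zn²⁺] = 2·log(0.0032) − log Q = -4.9897 − (-4.6959) = -0.2938; [Zn²⁺] = 10^(-0.2938) ≈ 0.51 M.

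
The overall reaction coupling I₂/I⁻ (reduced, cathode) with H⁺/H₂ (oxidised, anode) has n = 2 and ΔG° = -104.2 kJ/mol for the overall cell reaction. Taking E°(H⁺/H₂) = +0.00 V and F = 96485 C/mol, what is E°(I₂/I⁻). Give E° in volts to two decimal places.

+0.54 V

E°cell = −ΔG°/(nF) = −(-104.2×10³)/((2)(96485)) = +0.540 V.
Since I₂/I⁻ is the cathode and H⁺/H₂ the anode, E°cell = E°(I₂/I⁻) − E°(H⁺/H₂).
So E°(I₂/I⁻) = E°cell + E°(H⁺/H₂) = +0.540 + (+0.00) = +0.54 V.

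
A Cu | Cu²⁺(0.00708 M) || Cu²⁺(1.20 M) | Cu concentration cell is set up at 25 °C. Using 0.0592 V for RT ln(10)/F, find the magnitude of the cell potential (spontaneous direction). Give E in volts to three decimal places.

+0.066 V

For a concentration cell E°cell = 0. The 1.20 M side is the cathode (reduction is favoured where [Cu²⁺] is higher).
With n = 2, E = −(0.0592/2) log([Cu²⁺]ₐₙ/[Cu²⁺]꜀ₐₜ) = −(0.0592/2) log(0.00708/1.2) = −(0.0592/2)(-2.229) = +0.066 V.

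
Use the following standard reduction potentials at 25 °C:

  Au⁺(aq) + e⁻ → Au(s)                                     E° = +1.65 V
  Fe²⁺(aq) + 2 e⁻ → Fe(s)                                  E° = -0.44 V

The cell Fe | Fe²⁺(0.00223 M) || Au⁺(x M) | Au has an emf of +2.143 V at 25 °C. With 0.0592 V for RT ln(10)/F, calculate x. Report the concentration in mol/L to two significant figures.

0.37 M

Au⁺/Au is the cathode, Fe²⁺/Fe the anode: E°cell = +2.09 V, n = 2.
Overall reaction: 2 Au⁺(aq) + Fe(s) → 2 Au(s) + Fe²⁺(aq); Q = [Fe²⁺]^1/[Au⁺]^2.
From E = E° − (0.0592/n) log Q: log Q = (E° − E)·n/0.0592 = (+2.09 − (+2.143))·2/0.0592 = -1.7905.
So 2·log[Au⁺] = 1·log(0.00223) − log Q = -2.6517 − (-1.7905) = -0.8612; log[Au⁺] = -0.8612 / 2 = -0.4306; [Au⁺] = 10^(-0.4306) ≈ 0.37 M.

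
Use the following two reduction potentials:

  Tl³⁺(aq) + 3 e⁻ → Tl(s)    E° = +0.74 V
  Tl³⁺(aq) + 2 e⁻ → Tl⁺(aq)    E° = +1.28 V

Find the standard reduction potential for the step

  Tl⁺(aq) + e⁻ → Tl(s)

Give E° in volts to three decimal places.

-0.340 V

Sequential free energies add, so n₃E°₃ = n₁E°₁ + n₂E°₂.
With n₃ = 3, and the known step contributing 2×(+1.28) V, the unknown satisfies 1·E° = 3×(+0.74) − 2×(+1.28) = -0.340.
E° = -0.340 / 1 = -0.340 V.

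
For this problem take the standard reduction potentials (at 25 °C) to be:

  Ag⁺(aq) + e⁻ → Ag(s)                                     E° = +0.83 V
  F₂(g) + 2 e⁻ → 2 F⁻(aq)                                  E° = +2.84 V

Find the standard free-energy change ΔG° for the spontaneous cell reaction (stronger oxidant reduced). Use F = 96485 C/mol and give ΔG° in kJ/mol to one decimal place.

F₂/F⁻ (E° = +2.84 V) is the cathode; Ag⁺/Ag (E° = +0.83 V) is the anode, so E°cell = +2.01 V.
Balancing electrons gives n = 2 (lcm of 2 and 1).
ΔG° = −nFE° = −(2)(96485)(+2.01) = -387,870 J = -387.9 kJ/mol.

-387.9 kJ/mol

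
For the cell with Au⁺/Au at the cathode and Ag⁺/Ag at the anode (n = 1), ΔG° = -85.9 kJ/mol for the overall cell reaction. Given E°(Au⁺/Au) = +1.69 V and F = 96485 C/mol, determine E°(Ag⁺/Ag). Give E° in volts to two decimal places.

E°cell = −ΔG°/(nF) = −(-85.9×10³)/((1)(96485)) = +0.890 V.
Since Au⁺/Au is the cathode and Ag⁺/Ag the anode, E°cell = E°(Au⁺/Au) − E°(Ag⁺/Ag).
So E°(Ag⁺/Ag) = E°(Au⁺/Au) − E°cell = (+1.69) − (+0.890) = +0.80 V.

+0.80 V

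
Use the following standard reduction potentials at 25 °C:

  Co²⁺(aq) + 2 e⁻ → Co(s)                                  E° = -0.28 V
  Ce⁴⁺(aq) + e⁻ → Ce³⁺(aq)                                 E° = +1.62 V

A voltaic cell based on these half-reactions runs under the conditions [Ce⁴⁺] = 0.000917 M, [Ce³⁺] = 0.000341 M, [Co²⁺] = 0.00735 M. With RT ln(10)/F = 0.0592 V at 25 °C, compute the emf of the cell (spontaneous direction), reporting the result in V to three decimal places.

+1.989 V

Ce⁴⁺/Ce³⁺ is the cathode (higher E°), Co²⁺/Co the anode: E°cell = +1.62 − (-0.28) = +1.90 V, n = 2.
Overall: 2 Ce⁴⁺(aq) + Co(s) → 2 Ce³⁺(aq) + Co²⁺(aq)
Q = [Ce³⁺]^2·[Co²⁺] / ([Ce⁴⁺]^2); log Q = -2.993.
E = E° − (0.0592/n) log Q = +1.90 − (0.0592/2)(-2.993) = +1.989 V.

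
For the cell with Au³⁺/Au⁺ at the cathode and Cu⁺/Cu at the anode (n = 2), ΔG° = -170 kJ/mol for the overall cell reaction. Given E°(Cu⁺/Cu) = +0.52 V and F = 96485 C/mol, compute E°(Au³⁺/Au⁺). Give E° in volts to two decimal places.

E°cell = −ΔG°/(nF) = −(-170×10³)/((2)(96485)) = +0.881 V.
Since Au³⁺/Au⁺ is the cathode and Cu⁺/Cu the anode, E°cell = E°(Au³⁺/Au⁺) − E°(Cu⁺/Cu).
So E°(Au³⁺/Au⁺) = E°cell + E°(Cu⁺/Cu) = +0.881 + (+0.52) = +1.40 V.

+1.40 V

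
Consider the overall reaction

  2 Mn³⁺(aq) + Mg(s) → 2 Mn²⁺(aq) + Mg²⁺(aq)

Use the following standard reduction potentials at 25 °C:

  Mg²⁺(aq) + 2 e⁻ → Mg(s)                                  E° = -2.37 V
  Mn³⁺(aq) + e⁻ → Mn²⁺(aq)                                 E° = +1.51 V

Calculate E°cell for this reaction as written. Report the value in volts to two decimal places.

+3.88 V

The Mn³⁺/Mn²⁺ couple has the higher reduction potential, so it is the cathode; Mg²⁺/Mg is oxidised at the anode.
E°cell = E°(cathode) − E°(anode) = (+1.51) − (-2.37) = +3.88 V.
Since E°cell > 0, the reaction is spontaneous under standard conditions.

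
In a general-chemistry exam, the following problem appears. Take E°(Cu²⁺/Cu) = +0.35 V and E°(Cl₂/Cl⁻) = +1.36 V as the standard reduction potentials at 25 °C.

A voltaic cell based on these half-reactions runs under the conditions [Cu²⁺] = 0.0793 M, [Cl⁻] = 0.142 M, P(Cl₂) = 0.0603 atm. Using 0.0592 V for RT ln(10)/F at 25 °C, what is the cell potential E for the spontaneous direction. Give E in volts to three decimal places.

+1.057 V

Cl₂/Cl⁻ is the cathode (higher E°), Cu²⁺/Cu the anode: E°cell = +1.36 − (+0.35) = +1.01 V, n = 2.
Overall: Cl₂(g) + Cu(s) → 2 Cl⁻(aq) + Cu²⁺(aq)
Q = [Cl⁻]^2·[Cu²⁺] / (P(Cl₂)); log Q = -1.576.
E = E° − (0.0592/n) log Q = +1.01 − (0.0592/2)(-1.576) = +1.057 V.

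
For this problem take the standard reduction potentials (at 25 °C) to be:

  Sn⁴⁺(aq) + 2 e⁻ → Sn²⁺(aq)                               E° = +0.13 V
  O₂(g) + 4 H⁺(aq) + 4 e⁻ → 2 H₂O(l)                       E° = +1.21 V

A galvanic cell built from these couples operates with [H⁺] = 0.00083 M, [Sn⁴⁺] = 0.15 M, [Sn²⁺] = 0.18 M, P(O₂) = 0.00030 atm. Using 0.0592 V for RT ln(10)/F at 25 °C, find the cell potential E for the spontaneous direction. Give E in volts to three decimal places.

O₂/H₂O is the cathode (higher E°), Sn⁴⁺/Sn²⁺ the anode: E°cell = +1.21 − (+0.13) = +1.08 V, n = 4.
Overall: O₂(g) + 4 H⁺(aq) + 2 Sn²⁺(aq) → 2 H₂O(l) + 2 Sn⁴⁺(aq)
Q = [Sn⁴⁺]^2 / (P(O₂)·[H⁺]^4·[Sn²⁺]^2); log Q = 15.688.
E = E° − (0.0592/n) log Q = +1.08 − (0.0592/4)(15.688) = +0.848 V.

+0.848 V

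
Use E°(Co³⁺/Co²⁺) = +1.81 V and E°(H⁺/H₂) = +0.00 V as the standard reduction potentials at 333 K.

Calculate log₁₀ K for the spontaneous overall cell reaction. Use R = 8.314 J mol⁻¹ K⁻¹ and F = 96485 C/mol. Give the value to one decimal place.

Cathode: Co³⁺/Co²⁺; anode: H⁺/H₂. E°cell = (+1.81) − (+0.00) = +1.81 V, with n = 2.
ΔG° = −nFE° = −RT ln K, so ln K = nFE°/(RT) = (2)(96485)(+1.81) / ((8.314)(333)) = 126.158.
log₁₀ K = 126.158 / ln 10 = 54.8.

54.8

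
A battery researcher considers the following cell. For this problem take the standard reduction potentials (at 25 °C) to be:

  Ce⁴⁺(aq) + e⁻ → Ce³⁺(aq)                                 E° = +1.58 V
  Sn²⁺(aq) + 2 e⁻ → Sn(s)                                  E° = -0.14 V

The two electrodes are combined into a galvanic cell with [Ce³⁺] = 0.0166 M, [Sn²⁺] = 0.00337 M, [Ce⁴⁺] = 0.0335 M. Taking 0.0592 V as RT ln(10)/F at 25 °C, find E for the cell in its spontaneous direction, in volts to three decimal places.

Ce⁴⁺/Ce³⁺ is the cathode (higher E°), Sn²⁺/Sn the anode: E°cell = +1.58 − (-0.14) = +1.72 V, n = 2.
Overall: 2 Ce⁴⁺(aq) + Sn(s) → 2 Ce³⁺(aq) + Sn²⁺(aq)
Q = [Ce³⁺]^2·[Sn²⁺] / ([Ce⁴⁺]^2); log Q = -3.082.
E = E° − (0.0592/n) log Q = +1.72 − (0.0592/2)(-3.082) = +1.811 V.

+1.811 V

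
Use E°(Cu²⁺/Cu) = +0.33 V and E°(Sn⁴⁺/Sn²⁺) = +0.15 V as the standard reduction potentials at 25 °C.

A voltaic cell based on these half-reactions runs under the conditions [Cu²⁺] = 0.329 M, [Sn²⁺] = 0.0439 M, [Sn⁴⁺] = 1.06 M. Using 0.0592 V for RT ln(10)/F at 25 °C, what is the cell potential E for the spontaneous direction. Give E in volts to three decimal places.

Cu²⁺/Cu is the cathode (higher E°), Sn⁴⁺/Sn²⁺ the anode: E°cell = +0.33 − (+0.15) = +0.18 V, n = 2.
Overall: Cu²⁺(aq) + Sn²⁺(aq) → Cu(s) + Sn⁴⁺(aq)
Q = [Sn⁴⁺] / ([Cu²⁺]·[Sn²⁺]); log Q = 1.866.
E = E° − (0.0592/n) log Q = +0.18 − (0.0592/2)(1.866) = +0.125 V.

+0.125 V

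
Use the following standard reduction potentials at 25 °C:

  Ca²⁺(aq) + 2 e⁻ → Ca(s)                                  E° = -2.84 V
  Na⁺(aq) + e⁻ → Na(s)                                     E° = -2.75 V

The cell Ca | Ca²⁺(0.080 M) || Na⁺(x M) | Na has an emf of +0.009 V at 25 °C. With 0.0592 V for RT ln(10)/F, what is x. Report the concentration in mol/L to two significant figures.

Na⁺/Na is the cathode, Ca²⁺/Ca the anode: E°cell = +0.09 V, n = 2.
Overall reaction: 2 Na⁺(aq) + Ca(s) → 2 Na(s) + Ca²⁺(aq); Q = [Ca²⁺]^1/[Na⁺]^2.
From E = E° − (0.0592/n) log Q: log Q = (E° − E)·n/0.0592 = (+0.09 − (+0.009))·2/0.0592 = 2.7365.
So 2·log[Na⁺] = 1·log(0.08) − log Q = -1.0969 − (2.7365) = -3.8334; log[Na⁺] = -3.8334 / 2 = -1.9167; [Na⁺] = 10^(-1.9167) ≈ 0.012 M.

0.012 M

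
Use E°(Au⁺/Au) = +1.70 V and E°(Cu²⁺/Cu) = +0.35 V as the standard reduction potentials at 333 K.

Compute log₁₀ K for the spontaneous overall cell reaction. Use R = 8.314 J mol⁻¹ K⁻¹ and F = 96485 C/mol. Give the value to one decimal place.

Cathode: Au⁺/Au; anode: Cu²⁺/Cu. E°cell = (+1.70) − (+0.35) = +1.35 V, with n = 2.
ΔG° = −nFE° = −RT ln K, so ln K = nFE°/(RT) = (2)(96485)(+1.35) / ((8.314)(333)) = 94.096.
log₁₀ K = 94.096 / ln 10 = 40.9.

40.9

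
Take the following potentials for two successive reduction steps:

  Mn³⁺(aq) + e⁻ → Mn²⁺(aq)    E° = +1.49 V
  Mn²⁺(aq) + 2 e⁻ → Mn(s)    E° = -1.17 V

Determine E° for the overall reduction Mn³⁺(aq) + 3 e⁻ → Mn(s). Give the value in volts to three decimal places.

Adding the free-energy changes (−nFE°) of the two steps gives −n₃FE°₃ = −n₁FE°₁ − n₂FE°₂.
E°₃ = (1×+1.49 + 2×-1.17) / 3 = (-0.850) / 3 = -0.283 V.
Simply averaging or adding the two E° values would be wrong; the electron-weighted sum is required.

-0.283 V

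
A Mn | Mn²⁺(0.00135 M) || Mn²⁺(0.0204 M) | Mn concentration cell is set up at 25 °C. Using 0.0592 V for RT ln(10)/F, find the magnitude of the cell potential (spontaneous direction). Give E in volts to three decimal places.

For a concentration cell E°cell = 0. The 0.0204 M side is the cathode (reduction is favoured where [Mn²⁺] is higher).
With n = 2, E = −(0.0592/2) log([Mn²⁺]ₐₙ/[Mn²⁺]꜀ₐₜ) = −(0.0592/2) log(0.00135/0.0204) = −(0.0592/2)(-1.179) = +0.035 V.

+0.035 V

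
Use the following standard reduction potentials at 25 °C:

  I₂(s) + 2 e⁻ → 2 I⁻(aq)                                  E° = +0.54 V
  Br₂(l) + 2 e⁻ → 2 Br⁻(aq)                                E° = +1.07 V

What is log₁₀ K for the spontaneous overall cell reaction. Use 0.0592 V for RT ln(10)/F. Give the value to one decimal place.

17.9

Cathode: Br₂/Br⁻; anode: I₂/I⁻. E°cell = +0.53 V, n = 2.
log K = nE°cell / 0.0592 = (2)(+0.53) / 0.0592 = 17.9.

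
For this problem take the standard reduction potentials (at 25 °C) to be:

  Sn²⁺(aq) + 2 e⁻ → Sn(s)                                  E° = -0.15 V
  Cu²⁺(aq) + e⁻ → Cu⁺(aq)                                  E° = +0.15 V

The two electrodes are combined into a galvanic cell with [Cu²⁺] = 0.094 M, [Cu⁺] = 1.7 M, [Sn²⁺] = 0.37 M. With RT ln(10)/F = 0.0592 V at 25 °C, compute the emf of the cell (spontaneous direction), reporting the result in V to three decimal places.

Cu²⁺/Cu⁺ is the cathode (higher E°), Sn²⁺/Sn the anode: E°cell = +0.15 − (-0.15) = +0.30 V, n = 2.
Overall: 2 Cu²⁺(aq) + Sn(s) → 2 Cu⁺(aq) + Sn²⁺(aq)
Q = [Cu⁺]^2·[Sn²⁺] / ([Cu²⁺]^2); log Q = 2.083.
E = E° − (0.0592/n) log Q = +0.30 − (0.0592/2)(2.083) = +0.238 V.

+0.238 V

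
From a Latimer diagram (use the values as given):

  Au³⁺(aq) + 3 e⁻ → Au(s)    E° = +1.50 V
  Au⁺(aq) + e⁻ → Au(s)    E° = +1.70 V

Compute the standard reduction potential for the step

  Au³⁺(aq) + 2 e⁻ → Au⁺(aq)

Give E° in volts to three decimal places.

+1.400 V

Sequential free energies add, so n₃E°₃ = n₁E°₁ + n₂E°₂.
With n₃ = 3, and the known step contributing 1×(+1.70) V, the unknown satisfies 2·E° = 3×(+1.50) − 1×(+1.70) = +2.800.
E° = +2.800 / 2 = +1.400 V.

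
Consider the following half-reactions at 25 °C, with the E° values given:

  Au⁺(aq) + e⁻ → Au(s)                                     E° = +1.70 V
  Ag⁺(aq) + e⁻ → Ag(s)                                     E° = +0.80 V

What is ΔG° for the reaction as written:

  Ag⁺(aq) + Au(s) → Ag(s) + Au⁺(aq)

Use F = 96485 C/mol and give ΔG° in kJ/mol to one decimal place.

+86.8 kJ/mol

As written, Ag⁺/Ag is reduced (cathode) and Au⁺/Au is oxidised (anode), so E°cell = (+0.80) − (+1.70) = -0.90 V.
Balancing electrons gives n = 1.
ΔG° = −nFE° = −(1)(96485)(-0.90) = 86,836 J = +86.8 kJ/mol.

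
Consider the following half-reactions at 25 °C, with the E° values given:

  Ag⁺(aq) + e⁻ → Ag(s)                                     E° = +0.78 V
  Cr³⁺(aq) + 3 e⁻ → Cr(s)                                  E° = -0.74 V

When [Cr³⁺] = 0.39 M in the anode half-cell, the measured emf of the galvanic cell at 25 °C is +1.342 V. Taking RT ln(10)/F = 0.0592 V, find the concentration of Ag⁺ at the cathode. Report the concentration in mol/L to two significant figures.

Ag⁺/Ag is the cathode, Cr³⁺/Cr the anode: E°cell = +1.52 V, n = 3.
Overall reaction: 3 Ag⁺(aq) + Cr(s) → 3 Ag(s) + Cr³⁺(aq); Q = [Cr³⁺]^1/[Ag⁺]^3.
From E = E° − (0.0592/n) log Q: log Q = (E° − E)·n/0.0592 = (+1.52 − (+1.342))·3/0.0592 = 9.0203.
So 3·log[Ag⁺] = 1·log(0.39) − log Q = -0.4089 − (9.0203) = -9.4292; log[Ag⁺] = -9.4292 / 3 = -3.1431; [Ag⁺] = 10^(-3.1431) ≈ 0.00072 M.

0.00072 M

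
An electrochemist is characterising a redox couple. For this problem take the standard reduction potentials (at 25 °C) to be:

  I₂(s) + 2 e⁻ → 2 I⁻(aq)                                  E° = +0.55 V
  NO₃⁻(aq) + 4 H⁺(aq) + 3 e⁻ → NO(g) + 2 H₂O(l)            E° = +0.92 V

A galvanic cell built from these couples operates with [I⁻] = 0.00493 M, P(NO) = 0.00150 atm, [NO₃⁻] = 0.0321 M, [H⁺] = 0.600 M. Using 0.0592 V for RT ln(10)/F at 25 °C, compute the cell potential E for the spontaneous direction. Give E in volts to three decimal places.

NO₃⁻/NO is the cathode (higher E°), I₂/I⁻ the anode: E°cell = +0.92 − (+0.55) = +0.37 V, n = 6.
Overall: 2 NO₃⁻(aq) + 8 H⁺(aq) + 6 I⁻(aq) → 2 NO(g) + 4 H₂O(l) + 3 I₂(s)
Q = P(NO)^2 / ([NO₃⁻]^2·[H⁺]^8·[I⁻]^6); log Q = 12.957.
E = E° − (0.0592/n) log Q = +0.37 − (0.0592/6)(12.957) = +0.242 V.

+0.242 V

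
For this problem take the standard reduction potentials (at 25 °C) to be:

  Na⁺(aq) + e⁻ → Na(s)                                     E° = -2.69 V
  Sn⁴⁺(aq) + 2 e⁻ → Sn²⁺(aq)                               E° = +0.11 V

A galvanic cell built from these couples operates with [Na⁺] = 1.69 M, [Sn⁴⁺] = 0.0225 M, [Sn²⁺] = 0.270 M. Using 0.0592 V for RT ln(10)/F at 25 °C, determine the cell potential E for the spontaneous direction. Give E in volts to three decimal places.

Sn⁴⁺/Sn²⁺ is the cathode (higher E°), Na⁺/Na the anode: E°cell = +0.11 − (-2.69) = +2.80 V, n = 2.
Overall: Sn⁴⁺(aq) + 2 Na(s) → Sn²⁺(aq) + 2 Na⁺(aq)
Q = [Sn²⁺]·[Na⁺]^2 / ([Sn⁴⁺]); log Q = 1.535.
E = E° − (0.0592/n) log Q = +2.80 − (0.0592/2)(1.535) = +2.755 V.

+2.755 V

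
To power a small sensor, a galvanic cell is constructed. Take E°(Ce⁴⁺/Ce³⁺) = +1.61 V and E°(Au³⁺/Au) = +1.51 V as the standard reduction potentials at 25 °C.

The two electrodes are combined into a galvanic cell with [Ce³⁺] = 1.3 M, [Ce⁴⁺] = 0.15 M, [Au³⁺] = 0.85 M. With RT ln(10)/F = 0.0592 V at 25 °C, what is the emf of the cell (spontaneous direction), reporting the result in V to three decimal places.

Ce⁴⁺/Ce³⁺ is the cathode (higher E°), Au³⁺/Au the anode: E°cell = +1.61 − (+1.51) = +0.10 V, n = 3.
Overall: 3 Ce⁴⁺(aq) + Au(s) → 3 Ce³⁺(aq) + Au³⁺(aq)
Q = [Ce³⁺]^3·[Au³⁺] / ([Ce⁴⁺]^3); log Q = 2.743.
E = E° − (0.0592/n) log Q = +0.10 − (0.0592/3)(2.743) = +0.046 V.

+0.046 V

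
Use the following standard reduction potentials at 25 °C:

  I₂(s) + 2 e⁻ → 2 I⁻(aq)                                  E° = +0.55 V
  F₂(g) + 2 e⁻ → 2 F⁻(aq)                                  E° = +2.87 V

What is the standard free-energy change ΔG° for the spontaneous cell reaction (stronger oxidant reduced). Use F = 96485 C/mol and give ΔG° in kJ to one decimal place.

-447.7 kJ

F₂/F⁻ (E° = +2.87 V) is the cathode; I₂/I⁻ (E° = +0.55 V) is the anode, so E°cell = +2.32 V.
Balancing electrons gives n = 2 (lcm of 2 and 2).
ΔG° = −nFE° = −(2)(96485)(+2.32) = -447,690 J = -447.7 kJ.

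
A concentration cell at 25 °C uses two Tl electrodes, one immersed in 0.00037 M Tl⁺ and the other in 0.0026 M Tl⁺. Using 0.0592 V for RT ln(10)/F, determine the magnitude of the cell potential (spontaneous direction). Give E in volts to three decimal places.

+0.050 V

For a concentration cell E°cell = 0. The 0.0026 M side is the cathode (reduction is favoured where [Tl⁺] is higher).
With n = 1, E = −(0.0592/1) log([Tl⁺]ₐₙ/[Tl⁺]꜀ₐₜ) = −(0.0592/1) log(0.00037/0.0026) = −(0.0592/1)(-0.847) = +0.050 V.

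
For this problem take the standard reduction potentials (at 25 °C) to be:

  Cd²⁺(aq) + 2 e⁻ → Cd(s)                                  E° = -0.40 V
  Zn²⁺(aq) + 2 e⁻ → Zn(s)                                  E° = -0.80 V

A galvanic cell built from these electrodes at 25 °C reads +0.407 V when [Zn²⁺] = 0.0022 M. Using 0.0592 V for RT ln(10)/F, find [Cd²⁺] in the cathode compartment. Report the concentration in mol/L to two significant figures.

0.0038 M

Cd²⁺/Cd is the cathode, Zn²⁺/Zn the anode: E°cell = +0.40 V, n = 2.
Overall reaction: Cd²⁺(aq) + Zn(s) → Cd(s) + Zn²⁺(aq); Q = [Zn²⁺]^1/[Cd²⁺]^1.
From E = E° − (0.0592/n) log Q: log Q = (E° − E)·n/0.0592 = (+0.40 − (+0.407))·2/0.0592 = -0.2365.
So 1·log[Cd²⁺] = 1·log(0.0022) − log Q = -2.6576 − (-0.2365) = -2.4211; [Cd²⁺] = 10^(-2.4211) ≈ 0.0038 M.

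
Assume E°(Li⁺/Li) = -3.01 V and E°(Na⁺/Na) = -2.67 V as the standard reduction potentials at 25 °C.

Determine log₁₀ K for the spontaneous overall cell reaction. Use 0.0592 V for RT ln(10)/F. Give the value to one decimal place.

5.7

Cathode: Na⁺/Na; anode: Li⁺/Li. E°cell = +0.34 V, n = 1.
log K = nE°cell / 0.0592 = (1)(+0.34) / 0.0592 = 5.7.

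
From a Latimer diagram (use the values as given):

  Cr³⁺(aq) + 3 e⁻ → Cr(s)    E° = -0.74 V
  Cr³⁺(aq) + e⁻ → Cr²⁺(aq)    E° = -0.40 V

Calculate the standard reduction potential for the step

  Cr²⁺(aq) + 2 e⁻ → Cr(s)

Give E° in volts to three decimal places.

Sequential free energies add, so n₃E°₃ = n₁E°₁ + n₂E°₂.
With n₃ = 3, and the known step contributing 1×(-0.40) V, the unknown satisfies 2·E° = 3×(-0.74) − 1×(-0.40) = -1.820.
E° = -1.820 / 2 = -0.910 V.

-0.910 V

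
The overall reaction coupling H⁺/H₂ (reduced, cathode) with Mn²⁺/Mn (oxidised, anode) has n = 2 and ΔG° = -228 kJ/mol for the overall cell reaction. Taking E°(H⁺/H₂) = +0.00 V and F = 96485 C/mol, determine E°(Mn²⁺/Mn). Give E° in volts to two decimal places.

-1.18 V

E°cell = −ΔG°/(nF) = −(-228×10³)/((2)(96485)) = +1.182 V.
Since H⁺/H₂ is the cathode and Mn²⁺/Mn the anode, E°cell = E°(H⁺/H₂) − E°(Mn²⁺/Mn).
So E°(Mn²⁺/Mn) = E°(H⁺/H₂) − E°cell = (+0.00) − (+1.182) = -1.18 V.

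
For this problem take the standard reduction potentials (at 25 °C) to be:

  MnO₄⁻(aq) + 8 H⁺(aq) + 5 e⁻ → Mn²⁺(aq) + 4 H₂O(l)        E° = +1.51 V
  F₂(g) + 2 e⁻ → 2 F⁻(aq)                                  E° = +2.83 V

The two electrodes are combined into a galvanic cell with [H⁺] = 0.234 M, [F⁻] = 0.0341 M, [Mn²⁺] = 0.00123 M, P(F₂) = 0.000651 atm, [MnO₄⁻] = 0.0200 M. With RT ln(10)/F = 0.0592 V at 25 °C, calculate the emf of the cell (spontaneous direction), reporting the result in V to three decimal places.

+1.358 V

F₂/F⁻ is the cathode (higher E°), MnO₄⁻/Mn²⁺ the anode: E°cell = +2.83 − (+1.51) = +1.32 V, n = 10.
Overall: 5 F₂(g) + 2 Mn²⁺(aq) + 8 H₂O(l) → 10 F⁻(aq) + 2 MnO₄⁻(aq) + 16 H⁺(aq)
Q = [F⁻]^10·[MnO₄⁻]^2·[H⁺]^16 / (P(F₂)^5·[Mn²⁺]^2); log Q = -6.411.
E = E° − (0.0592/n) log Q = +1.32 − (0.0592/10)(-6.411) = +1.358 V.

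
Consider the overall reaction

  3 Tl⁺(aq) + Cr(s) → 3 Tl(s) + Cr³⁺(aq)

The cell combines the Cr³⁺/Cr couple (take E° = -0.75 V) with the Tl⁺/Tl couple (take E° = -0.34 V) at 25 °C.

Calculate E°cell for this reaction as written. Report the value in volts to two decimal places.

+0.41 V

The Tl⁺/Tl couple has the higher reduction potential, so it is the cathode; Cr³⁺/Cr is oxidised at the anode.
E°cell = E°(cathode) − E°(anode) = (-0.34) − (-0.75) = +0.41 V.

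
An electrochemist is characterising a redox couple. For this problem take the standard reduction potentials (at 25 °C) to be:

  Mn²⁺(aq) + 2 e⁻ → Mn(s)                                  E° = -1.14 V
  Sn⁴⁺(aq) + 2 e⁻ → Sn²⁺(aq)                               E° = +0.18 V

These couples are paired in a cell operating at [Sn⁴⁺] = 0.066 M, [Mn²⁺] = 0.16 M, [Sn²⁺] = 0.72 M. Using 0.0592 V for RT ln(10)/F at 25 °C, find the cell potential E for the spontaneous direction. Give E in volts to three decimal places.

+1.313 V

Sn⁴⁺/Sn²⁺ is the cathode (higher E°), Mn²⁺/Mn the anode: E°cell = +0.18 − (-1.14) = +1.32 V, n = 2.
Overall: Sn⁴⁺(aq) + Mn(s) → Sn²⁺(aq) + Mn²⁺(aq)
Q = [Sn²⁺]·[Mn²⁺] / ([Sn⁴⁺]); log Q = 0.242.
E = E° − (0.0592/n) log Q = +1.32 − (0.0592/2)(0.242) = +1.313 V.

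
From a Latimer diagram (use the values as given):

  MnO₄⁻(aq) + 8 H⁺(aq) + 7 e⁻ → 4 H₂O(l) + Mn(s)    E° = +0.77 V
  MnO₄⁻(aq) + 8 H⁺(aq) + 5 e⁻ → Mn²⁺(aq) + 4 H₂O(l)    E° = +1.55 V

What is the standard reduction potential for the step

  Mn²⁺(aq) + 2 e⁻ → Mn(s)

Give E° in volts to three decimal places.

Sequential free energies add, so n₃E°₃ = n₁E°₁ + n₂E°₂.
With n₃ = 7, and the known step contributing 5×(+1.55) V, the unknown satisfies 2·E° = 7×(+0.77) − 5×(+1.55) = -2.360.
E° = -2.360 / 2 = -1.180 V.

-1.180 V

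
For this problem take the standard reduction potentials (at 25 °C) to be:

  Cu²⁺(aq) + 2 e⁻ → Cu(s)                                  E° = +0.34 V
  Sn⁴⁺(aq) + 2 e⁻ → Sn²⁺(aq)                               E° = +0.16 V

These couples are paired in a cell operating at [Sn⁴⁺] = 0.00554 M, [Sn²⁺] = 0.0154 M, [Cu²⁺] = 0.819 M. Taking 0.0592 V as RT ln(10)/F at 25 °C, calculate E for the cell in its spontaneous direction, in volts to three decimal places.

Cu²⁺/Cu is the cathode (higher E°), Sn⁴⁺/Sn²⁺ the anode: E°cell = +0.34 − (+0.16) = +0.18 V, n = 2.
Overall: Cu²⁺(aq) + Sn²⁺(aq) → Cu(s) + Sn⁴⁺(aq)
Q = [Sn⁴⁺] / ([Cu²⁺]·[Sn²⁺]); log Q = -0.357.
E = E° − (0.0592/n) log Q = +0.18 − (0.0592/2)(-0.357) = +0.191 V.

+0.191 V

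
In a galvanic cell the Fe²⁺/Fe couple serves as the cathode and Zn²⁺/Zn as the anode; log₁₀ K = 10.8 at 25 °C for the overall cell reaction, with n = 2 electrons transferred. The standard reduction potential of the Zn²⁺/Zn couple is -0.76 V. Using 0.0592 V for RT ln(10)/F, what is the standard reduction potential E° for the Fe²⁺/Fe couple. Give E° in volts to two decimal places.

-0.44 V

E°cell = (0.0592/n)·log K = (0.0592/2)(10.8) = +0.320 V.
Since Fe²⁺/Fe is the cathode and Zn²⁺/Zn the anode, E°cell = E°(Fe²⁺/Fe) − E°(Zn²⁺/Zn).
So E°(Fe²⁺/Fe) = E°cell + E°(Zn²⁺/Zn) = +0.320 + (-0.76) = -0.44 V.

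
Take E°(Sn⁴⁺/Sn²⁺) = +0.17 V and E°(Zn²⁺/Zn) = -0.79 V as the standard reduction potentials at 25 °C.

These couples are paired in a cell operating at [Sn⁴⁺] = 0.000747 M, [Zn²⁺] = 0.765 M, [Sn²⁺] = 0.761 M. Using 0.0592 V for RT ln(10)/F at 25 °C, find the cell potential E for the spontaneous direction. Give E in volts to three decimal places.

Sn⁴⁺/Sn²⁺ is the cathode (higher E°), Zn²⁺/Zn the anode: E°cell = +0.17 − (-0.79) = +0.96 V, n = 2.
Overall: Sn⁴⁺(aq) + Zn(s) → Sn²⁺(aq) + Zn²⁺(aq)
Q = [Sn²⁺]·[Zn²⁺] / ([Sn⁴⁺]); log Q = 2.892.
E = E° − (0.0592/n) log Q = +0.96 − (0.0592/2)(2.892) = +0.874 V.

+0.874 V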